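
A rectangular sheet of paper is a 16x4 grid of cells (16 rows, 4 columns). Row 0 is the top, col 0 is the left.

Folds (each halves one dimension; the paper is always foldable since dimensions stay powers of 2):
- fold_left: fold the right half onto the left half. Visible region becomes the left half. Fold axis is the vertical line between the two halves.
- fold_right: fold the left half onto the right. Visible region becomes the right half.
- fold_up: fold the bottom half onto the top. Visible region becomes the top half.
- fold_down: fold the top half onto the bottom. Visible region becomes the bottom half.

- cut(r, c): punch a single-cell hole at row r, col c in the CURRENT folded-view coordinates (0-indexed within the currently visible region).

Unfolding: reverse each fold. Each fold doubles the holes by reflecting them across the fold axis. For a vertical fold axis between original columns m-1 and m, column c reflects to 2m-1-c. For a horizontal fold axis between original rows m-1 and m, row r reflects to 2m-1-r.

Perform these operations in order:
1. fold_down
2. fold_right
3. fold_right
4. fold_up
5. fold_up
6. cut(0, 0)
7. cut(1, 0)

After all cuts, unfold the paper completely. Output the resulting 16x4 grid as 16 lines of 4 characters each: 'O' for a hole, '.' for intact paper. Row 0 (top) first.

Op 1 fold_down: fold axis h@8; visible region now rows[8,16) x cols[0,4) = 8x4
Op 2 fold_right: fold axis v@2; visible region now rows[8,16) x cols[2,4) = 8x2
Op 3 fold_right: fold axis v@3; visible region now rows[8,16) x cols[3,4) = 8x1
Op 4 fold_up: fold axis h@12; visible region now rows[8,12) x cols[3,4) = 4x1
Op 5 fold_up: fold axis h@10; visible region now rows[8,10) x cols[3,4) = 2x1
Op 6 cut(0, 0): punch at orig (8,3); cuts so far [(8, 3)]; region rows[8,10) x cols[3,4) = 2x1
Op 7 cut(1, 0): punch at orig (9,3); cuts so far [(8, 3), (9, 3)]; region rows[8,10) x cols[3,4) = 2x1
Unfold 1 (reflect across h@10): 4 holes -> [(8, 3), (9, 3), (10, 3), (11, 3)]
Unfold 2 (reflect across h@12): 8 holes -> [(8, 3), (9, 3), (10, 3), (11, 3), (12, 3), (13, 3), (14, 3), (15, 3)]
Unfold 3 (reflect across v@3): 16 holes -> [(8, 2), (8, 3), (9, 2), (9, 3), (10, 2), (10, 3), (11, 2), (11, 3), (12, 2), (12, 3), (13, 2), (13, 3), (14, 2), (14, 3), (15, 2), (15, 3)]
Unfold 4 (reflect across v@2): 32 holes -> [(8, 0), (8, 1), (8, 2), (8, 3), (9, 0), (9, 1), (9, 2), (9, 3), (10, 0), (10, 1), (10, 2), (10, 3), (11, 0), (11, 1), (11, 2), (11, 3), (12, 0), (12, 1), (12, 2), (12, 3), (13, 0), (13, 1), (13, 2), (13, 3), (14, 0), (14, 1), (14, 2), (14, 3), (15, 0), (15, 1), (15, 2), (15, 3)]
Unfold 5 (reflect across h@8): 64 holes -> [(0, 0), (0, 1), (0, 2), (0, 3), (1, 0), (1, 1), (1, 2), (1, 3), (2, 0), (2, 1), (2, 2), (2, 3), (3, 0), (3, 1), (3, 2), (3, 3), (4, 0), (4, 1), (4, 2), (4, 3), (5, 0), (5, 1), (5, 2), (5, 3), (6, 0), (6, 1), (6, 2), (6, 3), (7, 0), (7, 1), (7, 2), (7, 3), (8, 0), (8, 1), (8, 2), (8, 3), (9, 0), (9, 1), (9, 2), (9, 3), (10, 0), (10, 1), (10, 2), (10, 3), (11, 0), (11, 1), (11, 2), (11, 3), (12, 0), (12, 1), (12, 2), (12, 3), (13, 0), (13, 1), (13, 2), (13, 3), (14, 0), (14, 1), (14, 2), (14, 3), (15, 0), (15, 1), (15, 2), (15, 3)]

Answer: OOOO
OOOO
OOOO
OOOO
OOOO
OOOO
OOOO
OOOO
OOOO
OOOO
OOOO
OOOO
OOOO
OOOO
OOOO
OOOO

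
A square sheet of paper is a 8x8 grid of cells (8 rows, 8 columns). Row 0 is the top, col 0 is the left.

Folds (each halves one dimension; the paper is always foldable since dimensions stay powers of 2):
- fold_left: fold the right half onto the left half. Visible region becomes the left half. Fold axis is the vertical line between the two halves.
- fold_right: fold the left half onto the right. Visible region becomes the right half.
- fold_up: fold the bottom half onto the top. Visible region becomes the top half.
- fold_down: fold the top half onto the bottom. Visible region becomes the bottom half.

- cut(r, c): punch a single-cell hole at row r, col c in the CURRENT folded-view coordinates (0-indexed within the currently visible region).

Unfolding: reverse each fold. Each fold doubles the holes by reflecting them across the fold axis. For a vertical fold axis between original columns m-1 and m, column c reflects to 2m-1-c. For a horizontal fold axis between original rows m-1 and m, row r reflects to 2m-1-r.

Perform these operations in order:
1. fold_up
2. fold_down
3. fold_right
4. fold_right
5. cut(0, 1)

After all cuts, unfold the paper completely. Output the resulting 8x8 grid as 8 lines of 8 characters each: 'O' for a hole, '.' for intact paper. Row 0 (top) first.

Answer: ........
O..OO..O
O..OO..O
........
........
O..OO..O
O..OO..O
........

Derivation:
Op 1 fold_up: fold axis h@4; visible region now rows[0,4) x cols[0,8) = 4x8
Op 2 fold_down: fold axis h@2; visible region now rows[2,4) x cols[0,8) = 2x8
Op 3 fold_right: fold axis v@4; visible region now rows[2,4) x cols[4,8) = 2x4
Op 4 fold_right: fold axis v@6; visible region now rows[2,4) x cols[6,8) = 2x2
Op 5 cut(0, 1): punch at orig (2,7); cuts so far [(2, 7)]; region rows[2,4) x cols[6,8) = 2x2
Unfold 1 (reflect across v@6): 2 holes -> [(2, 4), (2, 7)]
Unfold 2 (reflect across v@4): 4 holes -> [(2, 0), (2, 3), (2, 4), (2, 7)]
Unfold 3 (reflect across h@2): 8 holes -> [(1, 0), (1, 3), (1, 4), (1, 7), (2, 0), (2, 3), (2, 4), (2, 7)]
Unfold 4 (reflect across h@4): 16 holes -> [(1, 0), (1, 3), (1, 4), (1, 7), (2, 0), (2, 3), (2, 4), (2, 7), (5, 0), (5, 3), (5, 4), (5, 7), (6, 0), (6, 3), (6, 4), (6, 7)]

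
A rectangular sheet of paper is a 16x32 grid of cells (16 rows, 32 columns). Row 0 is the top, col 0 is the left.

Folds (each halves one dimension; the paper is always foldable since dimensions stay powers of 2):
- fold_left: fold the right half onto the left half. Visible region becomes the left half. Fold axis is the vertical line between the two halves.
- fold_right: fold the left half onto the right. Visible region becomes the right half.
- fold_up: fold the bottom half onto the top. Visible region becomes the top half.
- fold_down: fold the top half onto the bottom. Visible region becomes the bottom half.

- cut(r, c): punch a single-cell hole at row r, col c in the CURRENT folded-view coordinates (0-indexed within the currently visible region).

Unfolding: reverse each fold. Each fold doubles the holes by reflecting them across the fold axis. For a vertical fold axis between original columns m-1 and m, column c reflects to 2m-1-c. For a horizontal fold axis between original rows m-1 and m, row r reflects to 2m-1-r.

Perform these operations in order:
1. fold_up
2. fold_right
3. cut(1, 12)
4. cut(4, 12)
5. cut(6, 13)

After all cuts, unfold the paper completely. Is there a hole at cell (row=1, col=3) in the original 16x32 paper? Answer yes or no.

Op 1 fold_up: fold axis h@8; visible region now rows[0,8) x cols[0,32) = 8x32
Op 2 fold_right: fold axis v@16; visible region now rows[0,8) x cols[16,32) = 8x16
Op 3 cut(1, 12): punch at orig (1,28); cuts so far [(1, 28)]; region rows[0,8) x cols[16,32) = 8x16
Op 4 cut(4, 12): punch at orig (4,28); cuts so far [(1, 28), (4, 28)]; region rows[0,8) x cols[16,32) = 8x16
Op 5 cut(6, 13): punch at orig (6,29); cuts so far [(1, 28), (4, 28), (6, 29)]; region rows[0,8) x cols[16,32) = 8x16
Unfold 1 (reflect across v@16): 6 holes -> [(1, 3), (1, 28), (4, 3), (4, 28), (6, 2), (6, 29)]
Unfold 2 (reflect across h@8): 12 holes -> [(1, 3), (1, 28), (4, 3), (4, 28), (6, 2), (6, 29), (9, 2), (9, 29), (11, 3), (11, 28), (14, 3), (14, 28)]
Holes: [(1, 3), (1, 28), (4, 3), (4, 28), (6, 2), (6, 29), (9, 2), (9, 29), (11, 3), (11, 28), (14, 3), (14, 28)]

Answer: yes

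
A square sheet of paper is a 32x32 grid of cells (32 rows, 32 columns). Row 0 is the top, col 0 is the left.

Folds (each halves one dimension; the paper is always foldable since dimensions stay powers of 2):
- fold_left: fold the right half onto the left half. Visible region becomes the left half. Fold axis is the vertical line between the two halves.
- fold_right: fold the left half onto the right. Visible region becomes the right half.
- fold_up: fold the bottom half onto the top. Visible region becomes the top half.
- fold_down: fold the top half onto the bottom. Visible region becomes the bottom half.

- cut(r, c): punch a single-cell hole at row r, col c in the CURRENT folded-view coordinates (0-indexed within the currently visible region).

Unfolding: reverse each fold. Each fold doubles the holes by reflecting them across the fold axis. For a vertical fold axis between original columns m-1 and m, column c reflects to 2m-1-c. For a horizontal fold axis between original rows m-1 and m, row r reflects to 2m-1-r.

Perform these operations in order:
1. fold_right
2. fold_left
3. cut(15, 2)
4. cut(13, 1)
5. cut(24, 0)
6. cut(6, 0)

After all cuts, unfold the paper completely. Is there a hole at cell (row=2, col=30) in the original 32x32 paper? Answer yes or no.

Op 1 fold_right: fold axis v@16; visible region now rows[0,32) x cols[16,32) = 32x16
Op 2 fold_left: fold axis v@24; visible region now rows[0,32) x cols[16,24) = 32x8
Op 3 cut(15, 2): punch at orig (15,18); cuts so far [(15, 18)]; region rows[0,32) x cols[16,24) = 32x8
Op 4 cut(13, 1): punch at orig (13,17); cuts so far [(13, 17), (15, 18)]; region rows[0,32) x cols[16,24) = 32x8
Op 5 cut(24, 0): punch at orig (24,16); cuts so far [(13, 17), (15, 18), (24, 16)]; region rows[0,32) x cols[16,24) = 32x8
Op 6 cut(6, 0): punch at orig (6,16); cuts so far [(6, 16), (13, 17), (15, 18), (24, 16)]; region rows[0,32) x cols[16,24) = 32x8
Unfold 1 (reflect across v@24): 8 holes -> [(6, 16), (6, 31), (13, 17), (13, 30), (15, 18), (15, 29), (24, 16), (24, 31)]
Unfold 2 (reflect across v@16): 16 holes -> [(6, 0), (6, 15), (6, 16), (6, 31), (13, 1), (13, 14), (13, 17), (13, 30), (15, 2), (15, 13), (15, 18), (15, 29), (24, 0), (24, 15), (24, 16), (24, 31)]
Holes: [(6, 0), (6, 15), (6, 16), (6, 31), (13, 1), (13, 14), (13, 17), (13, 30), (15, 2), (15, 13), (15, 18), (15, 29), (24, 0), (24, 15), (24, 16), (24, 31)]

Answer: no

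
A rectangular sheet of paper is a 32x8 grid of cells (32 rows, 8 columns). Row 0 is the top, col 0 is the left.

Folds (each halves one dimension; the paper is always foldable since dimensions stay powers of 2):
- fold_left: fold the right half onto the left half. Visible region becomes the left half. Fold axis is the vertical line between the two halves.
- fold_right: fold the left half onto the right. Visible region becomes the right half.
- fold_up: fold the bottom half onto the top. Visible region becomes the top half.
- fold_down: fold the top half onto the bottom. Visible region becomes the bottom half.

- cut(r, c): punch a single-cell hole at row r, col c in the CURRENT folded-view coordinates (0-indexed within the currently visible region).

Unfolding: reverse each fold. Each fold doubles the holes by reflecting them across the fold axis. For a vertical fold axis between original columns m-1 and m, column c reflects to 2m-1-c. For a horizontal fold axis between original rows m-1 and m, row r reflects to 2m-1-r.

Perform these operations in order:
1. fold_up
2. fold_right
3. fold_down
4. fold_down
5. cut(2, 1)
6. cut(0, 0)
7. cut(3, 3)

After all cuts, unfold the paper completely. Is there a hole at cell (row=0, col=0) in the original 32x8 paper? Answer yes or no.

Answer: yes

Derivation:
Op 1 fold_up: fold axis h@16; visible region now rows[0,16) x cols[0,8) = 16x8
Op 2 fold_right: fold axis v@4; visible region now rows[0,16) x cols[4,8) = 16x4
Op 3 fold_down: fold axis h@8; visible region now rows[8,16) x cols[4,8) = 8x4
Op 4 fold_down: fold axis h@12; visible region now rows[12,16) x cols[4,8) = 4x4
Op 5 cut(2, 1): punch at orig (14,5); cuts so far [(14, 5)]; region rows[12,16) x cols[4,8) = 4x4
Op 6 cut(0, 0): punch at orig (12,4); cuts so far [(12, 4), (14, 5)]; region rows[12,16) x cols[4,8) = 4x4
Op 7 cut(3, 3): punch at orig (15,7); cuts so far [(12, 4), (14, 5), (15, 7)]; region rows[12,16) x cols[4,8) = 4x4
Unfold 1 (reflect across h@12): 6 holes -> [(8, 7), (9, 5), (11, 4), (12, 4), (14, 5), (15, 7)]
Unfold 2 (reflect across h@8): 12 holes -> [(0, 7), (1, 5), (3, 4), (4, 4), (6, 5), (7, 7), (8, 7), (9, 5), (11, 4), (12, 4), (14, 5), (15, 7)]
Unfold 3 (reflect across v@4): 24 holes -> [(0, 0), (0, 7), (1, 2), (1, 5), (3, 3), (3, 4), (4, 3), (4, 4), (6, 2), (6, 5), (7, 0), (7, 7), (8, 0), (8, 7), (9, 2), (9, 5), (11, 3), (11, 4), (12, 3), (12, 4), (14, 2), (14, 5), (15, 0), (15, 7)]
Unfold 4 (reflect across h@16): 48 holes -> [(0, 0), (0, 7), (1, 2), (1, 5), (3, 3), (3, 4), (4, 3), (4, 4), (6, 2), (6, 5), (7, 0), (7, 7), (8, 0), (8, 7), (9, 2), (9, 5), (11, 3), (11, 4), (12, 3), (12, 4), (14, 2), (14, 5), (15, 0), (15, 7), (16, 0), (16, 7), (17, 2), (17, 5), (19, 3), (19, 4), (20, 3), (20, 4), (22, 2), (22, 5), (23, 0), (23, 7), (24, 0), (24, 7), (25, 2), (25, 5), (27, 3), (27, 4), (28, 3), (28, 4), (30, 2), (30, 5), (31, 0), (31, 7)]
Holes: [(0, 0), (0, 7), (1, 2), (1, 5), (3, 3), (3, 4), (4, 3), (4, 4), (6, 2), (6, 5), (7, 0), (7, 7), (8, 0), (8, 7), (9, 2), (9, 5), (11, 3), (11, 4), (12, 3), (12, 4), (14, 2), (14, 5), (15, 0), (15, 7), (16, 0), (16, 7), (17, 2), (17, 5), (19, 3), (19, 4), (20, 3), (20, 4), (22, 2), (22, 5), (23, 0), (23, 7), (24, 0), (24, 7), (25, 2), (25, 5), (27, 3), (27, 4), (28, 3), (28, 4), (30, 2), (30, 5), (31, 0), (31, 7)]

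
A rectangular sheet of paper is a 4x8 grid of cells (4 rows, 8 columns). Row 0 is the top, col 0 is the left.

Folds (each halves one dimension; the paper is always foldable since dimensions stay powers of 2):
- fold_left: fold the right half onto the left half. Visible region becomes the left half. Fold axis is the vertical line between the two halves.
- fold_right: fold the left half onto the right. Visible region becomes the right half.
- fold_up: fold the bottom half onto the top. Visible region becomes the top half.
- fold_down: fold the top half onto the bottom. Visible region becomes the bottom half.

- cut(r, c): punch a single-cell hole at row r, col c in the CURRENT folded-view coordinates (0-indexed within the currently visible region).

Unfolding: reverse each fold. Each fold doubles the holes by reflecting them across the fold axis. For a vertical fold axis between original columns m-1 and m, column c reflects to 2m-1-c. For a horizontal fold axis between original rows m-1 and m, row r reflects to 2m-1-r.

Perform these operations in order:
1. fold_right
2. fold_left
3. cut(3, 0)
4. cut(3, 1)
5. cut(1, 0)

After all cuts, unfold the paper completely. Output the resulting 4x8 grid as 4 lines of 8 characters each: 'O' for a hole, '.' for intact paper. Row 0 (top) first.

Answer: ........
O..OO..O
........
OOOOOOOO

Derivation:
Op 1 fold_right: fold axis v@4; visible region now rows[0,4) x cols[4,8) = 4x4
Op 2 fold_left: fold axis v@6; visible region now rows[0,4) x cols[4,6) = 4x2
Op 3 cut(3, 0): punch at orig (3,4); cuts so far [(3, 4)]; region rows[0,4) x cols[4,6) = 4x2
Op 4 cut(3, 1): punch at orig (3,5); cuts so far [(3, 4), (3, 5)]; region rows[0,4) x cols[4,6) = 4x2
Op 5 cut(1, 0): punch at orig (1,4); cuts so far [(1, 4), (3, 4), (3, 5)]; region rows[0,4) x cols[4,6) = 4x2
Unfold 1 (reflect across v@6): 6 holes -> [(1, 4), (1, 7), (3, 4), (3, 5), (3, 6), (3, 7)]
Unfold 2 (reflect across v@4): 12 holes -> [(1, 0), (1, 3), (1, 4), (1, 7), (3, 0), (3, 1), (3, 2), (3, 3), (3, 4), (3, 5), (3, 6), (3, 7)]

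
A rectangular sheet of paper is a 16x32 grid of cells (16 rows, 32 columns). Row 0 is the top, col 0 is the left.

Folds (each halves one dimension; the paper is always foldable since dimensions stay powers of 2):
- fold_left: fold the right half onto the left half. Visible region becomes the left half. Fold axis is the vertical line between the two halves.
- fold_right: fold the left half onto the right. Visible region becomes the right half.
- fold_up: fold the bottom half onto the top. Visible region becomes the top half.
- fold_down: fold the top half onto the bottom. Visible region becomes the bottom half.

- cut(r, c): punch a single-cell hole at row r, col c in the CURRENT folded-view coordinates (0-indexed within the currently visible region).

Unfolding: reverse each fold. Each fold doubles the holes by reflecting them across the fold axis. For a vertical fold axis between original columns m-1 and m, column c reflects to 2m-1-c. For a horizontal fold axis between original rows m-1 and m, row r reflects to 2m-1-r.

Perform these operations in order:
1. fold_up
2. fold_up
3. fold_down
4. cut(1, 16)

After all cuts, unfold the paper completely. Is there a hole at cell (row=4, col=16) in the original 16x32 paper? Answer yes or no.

Op 1 fold_up: fold axis h@8; visible region now rows[0,8) x cols[0,32) = 8x32
Op 2 fold_up: fold axis h@4; visible region now rows[0,4) x cols[0,32) = 4x32
Op 3 fold_down: fold axis h@2; visible region now rows[2,4) x cols[0,32) = 2x32
Op 4 cut(1, 16): punch at orig (3,16); cuts so far [(3, 16)]; region rows[2,4) x cols[0,32) = 2x32
Unfold 1 (reflect across h@2): 2 holes -> [(0, 16), (3, 16)]
Unfold 2 (reflect across h@4): 4 holes -> [(0, 16), (3, 16), (4, 16), (7, 16)]
Unfold 3 (reflect across h@8): 8 holes -> [(0, 16), (3, 16), (4, 16), (7, 16), (8, 16), (11, 16), (12, 16), (15, 16)]
Holes: [(0, 16), (3, 16), (4, 16), (7, 16), (8, 16), (11, 16), (12, 16), (15, 16)]

Answer: yes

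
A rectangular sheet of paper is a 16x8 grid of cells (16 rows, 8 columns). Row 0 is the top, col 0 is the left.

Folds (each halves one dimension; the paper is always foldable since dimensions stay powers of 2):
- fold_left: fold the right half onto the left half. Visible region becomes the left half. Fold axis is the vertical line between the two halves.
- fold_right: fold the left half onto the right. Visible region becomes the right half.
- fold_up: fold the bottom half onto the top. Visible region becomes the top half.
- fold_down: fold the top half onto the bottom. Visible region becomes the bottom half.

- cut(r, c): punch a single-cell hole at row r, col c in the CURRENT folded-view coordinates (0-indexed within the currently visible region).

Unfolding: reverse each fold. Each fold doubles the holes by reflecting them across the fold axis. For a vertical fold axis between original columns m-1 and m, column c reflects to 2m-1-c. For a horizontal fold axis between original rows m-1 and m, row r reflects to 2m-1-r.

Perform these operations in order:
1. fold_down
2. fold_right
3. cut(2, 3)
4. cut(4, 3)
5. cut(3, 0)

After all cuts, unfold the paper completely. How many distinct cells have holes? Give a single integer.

Answer: 12

Derivation:
Op 1 fold_down: fold axis h@8; visible region now rows[8,16) x cols[0,8) = 8x8
Op 2 fold_right: fold axis v@4; visible region now rows[8,16) x cols[4,8) = 8x4
Op 3 cut(2, 3): punch at orig (10,7); cuts so far [(10, 7)]; region rows[8,16) x cols[4,8) = 8x4
Op 4 cut(4, 3): punch at orig (12,7); cuts so far [(10, 7), (12, 7)]; region rows[8,16) x cols[4,8) = 8x4
Op 5 cut(3, 0): punch at orig (11,4); cuts so far [(10, 7), (11, 4), (12, 7)]; region rows[8,16) x cols[4,8) = 8x4
Unfold 1 (reflect across v@4): 6 holes -> [(10, 0), (10, 7), (11, 3), (11, 4), (12, 0), (12, 7)]
Unfold 2 (reflect across h@8): 12 holes -> [(3, 0), (3, 7), (4, 3), (4, 4), (5, 0), (5, 7), (10, 0), (10, 7), (11, 3), (11, 4), (12, 0), (12, 7)]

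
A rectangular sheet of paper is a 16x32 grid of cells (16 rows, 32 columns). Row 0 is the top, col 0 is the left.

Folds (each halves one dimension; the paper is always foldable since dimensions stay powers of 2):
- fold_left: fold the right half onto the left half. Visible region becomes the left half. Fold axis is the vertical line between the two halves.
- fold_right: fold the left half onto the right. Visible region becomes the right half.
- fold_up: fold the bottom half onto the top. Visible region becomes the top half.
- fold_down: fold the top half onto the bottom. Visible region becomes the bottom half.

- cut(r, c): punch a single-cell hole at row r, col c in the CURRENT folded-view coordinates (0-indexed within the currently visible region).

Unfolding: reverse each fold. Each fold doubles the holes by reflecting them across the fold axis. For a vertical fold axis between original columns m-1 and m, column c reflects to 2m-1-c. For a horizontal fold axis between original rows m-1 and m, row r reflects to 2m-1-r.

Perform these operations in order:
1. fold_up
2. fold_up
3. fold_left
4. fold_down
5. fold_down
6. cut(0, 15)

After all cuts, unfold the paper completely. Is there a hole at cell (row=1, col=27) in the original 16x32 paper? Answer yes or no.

Op 1 fold_up: fold axis h@8; visible region now rows[0,8) x cols[0,32) = 8x32
Op 2 fold_up: fold axis h@4; visible region now rows[0,4) x cols[0,32) = 4x32
Op 3 fold_left: fold axis v@16; visible region now rows[0,4) x cols[0,16) = 4x16
Op 4 fold_down: fold axis h@2; visible region now rows[2,4) x cols[0,16) = 2x16
Op 5 fold_down: fold axis h@3; visible region now rows[3,4) x cols[0,16) = 1x16
Op 6 cut(0, 15): punch at orig (3,15); cuts so far [(3, 15)]; region rows[3,4) x cols[0,16) = 1x16
Unfold 1 (reflect across h@3): 2 holes -> [(2, 15), (3, 15)]
Unfold 2 (reflect across h@2): 4 holes -> [(0, 15), (1, 15), (2, 15), (3, 15)]
Unfold 3 (reflect across v@16): 8 holes -> [(0, 15), (0, 16), (1, 15), (1, 16), (2, 15), (2, 16), (3, 15), (3, 16)]
Unfold 4 (reflect across h@4): 16 holes -> [(0, 15), (0, 16), (1, 15), (1, 16), (2, 15), (2, 16), (3, 15), (3, 16), (4, 15), (4, 16), (5, 15), (5, 16), (6, 15), (6, 16), (7, 15), (7, 16)]
Unfold 5 (reflect across h@8): 32 holes -> [(0, 15), (0, 16), (1, 15), (1, 16), (2, 15), (2, 16), (3, 15), (3, 16), (4, 15), (4, 16), (5, 15), (5, 16), (6, 15), (6, 16), (7, 15), (7, 16), (8, 15), (8, 16), (9, 15), (9, 16), (10, 15), (10, 16), (11, 15), (11, 16), (12, 15), (12, 16), (13, 15), (13, 16), (14, 15), (14, 16), (15, 15), (15, 16)]
Holes: [(0, 15), (0, 16), (1, 15), (1, 16), (2, 15), (2, 16), (3, 15), (3, 16), (4, 15), (4, 16), (5, 15), (5, 16), (6, 15), (6, 16), (7, 15), (7, 16), (8, 15), (8, 16), (9, 15), (9, 16), (10, 15), (10, 16), (11, 15), (11, 16), (12, 15), (12, 16), (13, 15), (13, 16), (14, 15), (14, 16), (15, 15), (15, 16)]

Answer: no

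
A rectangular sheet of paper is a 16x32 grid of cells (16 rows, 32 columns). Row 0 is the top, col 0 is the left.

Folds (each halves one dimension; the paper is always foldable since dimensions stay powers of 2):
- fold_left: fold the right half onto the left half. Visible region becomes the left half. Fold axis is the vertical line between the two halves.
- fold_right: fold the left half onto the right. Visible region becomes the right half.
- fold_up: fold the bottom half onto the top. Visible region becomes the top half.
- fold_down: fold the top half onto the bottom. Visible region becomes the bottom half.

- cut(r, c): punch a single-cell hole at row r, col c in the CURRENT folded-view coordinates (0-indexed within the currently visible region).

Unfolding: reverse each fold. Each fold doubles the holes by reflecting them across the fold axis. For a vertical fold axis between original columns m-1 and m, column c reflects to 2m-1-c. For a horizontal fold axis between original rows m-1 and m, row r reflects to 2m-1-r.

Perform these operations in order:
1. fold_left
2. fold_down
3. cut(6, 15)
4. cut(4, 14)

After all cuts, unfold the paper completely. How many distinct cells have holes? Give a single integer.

Op 1 fold_left: fold axis v@16; visible region now rows[0,16) x cols[0,16) = 16x16
Op 2 fold_down: fold axis h@8; visible region now rows[8,16) x cols[0,16) = 8x16
Op 3 cut(6, 15): punch at orig (14,15); cuts so far [(14, 15)]; region rows[8,16) x cols[0,16) = 8x16
Op 4 cut(4, 14): punch at orig (12,14); cuts so far [(12, 14), (14, 15)]; region rows[8,16) x cols[0,16) = 8x16
Unfold 1 (reflect across h@8): 4 holes -> [(1, 15), (3, 14), (12, 14), (14, 15)]
Unfold 2 (reflect across v@16): 8 holes -> [(1, 15), (1, 16), (3, 14), (3, 17), (12, 14), (12, 17), (14, 15), (14, 16)]

Answer: 8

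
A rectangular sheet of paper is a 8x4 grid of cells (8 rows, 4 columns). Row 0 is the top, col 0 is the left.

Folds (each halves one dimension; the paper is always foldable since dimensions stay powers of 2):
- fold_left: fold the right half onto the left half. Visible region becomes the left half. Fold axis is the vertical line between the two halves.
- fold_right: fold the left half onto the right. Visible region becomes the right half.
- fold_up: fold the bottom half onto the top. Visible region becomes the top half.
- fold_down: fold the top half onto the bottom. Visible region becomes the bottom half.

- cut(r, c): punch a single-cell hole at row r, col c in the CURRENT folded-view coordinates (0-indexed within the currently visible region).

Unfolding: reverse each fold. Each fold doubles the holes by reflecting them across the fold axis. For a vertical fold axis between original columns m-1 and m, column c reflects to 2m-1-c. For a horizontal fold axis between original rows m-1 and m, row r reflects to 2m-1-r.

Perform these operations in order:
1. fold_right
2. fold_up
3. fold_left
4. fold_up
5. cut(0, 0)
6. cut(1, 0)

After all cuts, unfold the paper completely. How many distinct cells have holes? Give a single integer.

Op 1 fold_right: fold axis v@2; visible region now rows[0,8) x cols[2,4) = 8x2
Op 2 fold_up: fold axis h@4; visible region now rows[0,4) x cols[2,4) = 4x2
Op 3 fold_left: fold axis v@3; visible region now rows[0,4) x cols[2,3) = 4x1
Op 4 fold_up: fold axis h@2; visible region now rows[0,2) x cols[2,3) = 2x1
Op 5 cut(0, 0): punch at orig (0,2); cuts so far [(0, 2)]; region rows[0,2) x cols[2,3) = 2x1
Op 6 cut(1, 0): punch at orig (1,2); cuts so far [(0, 2), (1, 2)]; region rows[0,2) x cols[2,3) = 2x1
Unfold 1 (reflect across h@2): 4 holes -> [(0, 2), (1, 2), (2, 2), (3, 2)]
Unfold 2 (reflect across v@3): 8 holes -> [(0, 2), (0, 3), (1, 2), (1, 3), (2, 2), (2, 3), (3, 2), (3, 3)]
Unfold 3 (reflect across h@4): 16 holes -> [(0, 2), (0, 3), (1, 2), (1, 3), (2, 2), (2, 3), (3, 2), (3, 3), (4, 2), (4, 3), (5, 2), (5, 3), (6, 2), (6, 3), (7, 2), (7, 3)]
Unfold 4 (reflect across v@2): 32 holes -> [(0, 0), (0, 1), (0, 2), (0, 3), (1, 0), (1, 1), (1, 2), (1, 3), (2, 0), (2, 1), (2, 2), (2, 3), (3, 0), (3, 1), (3, 2), (3, 3), (4, 0), (4, 1), (4, 2), (4, 3), (5, 0), (5, 1), (5, 2), (5, 3), (6, 0), (6, 1), (6, 2), (6, 3), (7, 0), (7, 1), (7, 2), (7, 3)]

Answer: 32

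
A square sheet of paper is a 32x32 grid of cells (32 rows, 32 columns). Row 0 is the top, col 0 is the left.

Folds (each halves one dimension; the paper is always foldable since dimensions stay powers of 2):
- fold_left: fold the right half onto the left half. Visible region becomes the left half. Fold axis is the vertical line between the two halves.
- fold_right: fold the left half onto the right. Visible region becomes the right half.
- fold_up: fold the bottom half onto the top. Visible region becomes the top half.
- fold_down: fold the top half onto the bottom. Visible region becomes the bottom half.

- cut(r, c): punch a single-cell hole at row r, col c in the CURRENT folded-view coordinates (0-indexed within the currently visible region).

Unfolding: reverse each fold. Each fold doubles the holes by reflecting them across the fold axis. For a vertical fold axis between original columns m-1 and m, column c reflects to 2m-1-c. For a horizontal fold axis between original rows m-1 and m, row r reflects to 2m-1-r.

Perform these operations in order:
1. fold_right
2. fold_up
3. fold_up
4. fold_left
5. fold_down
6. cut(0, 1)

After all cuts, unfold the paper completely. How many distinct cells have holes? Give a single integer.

Op 1 fold_right: fold axis v@16; visible region now rows[0,32) x cols[16,32) = 32x16
Op 2 fold_up: fold axis h@16; visible region now rows[0,16) x cols[16,32) = 16x16
Op 3 fold_up: fold axis h@8; visible region now rows[0,8) x cols[16,32) = 8x16
Op 4 fold_left: fold axis v@24; visible region now rows[0,8) x cols[16,24) = 8x8
Op 5 fold_down: fold axis h@4; visible region now rows[4,8) x cols[16,24) = 4x8
Op 6 cut(0, 1): punch at orig (4,17); cuts so far [(4, 17)]; region rows[4,8) x cols[16,24) = 4x8
Unfold 1 (reflect across h@4): 2 holes -> [(3, 17), (4, 17)]
Unfold 2 (reflect across v@24): 4 holes -> [(3, 17), (3, 30), (4, 17), (4, 30)]
Unfold 3 (reflect across h@8): 8 holes -> [(3, 17), (3, 30), (4, 17), (4, 30), (11, 17), (11, 30), (12, 17), (12, 30)]
Unfold 4 (reflect across h@16): 16 holes -> [(3, 17), (3, 30), (4, 17), (4, 30), (11, 17), (11, 30), (12, 17), (12, 30), (19, 17), (19, 30), (20, 17), (20, 30), (27, 17), (27, 30), (28, 17), (28, 30)]
Unfold 5 (reflect across v@16): 32 holes -> [(3, 1), (3, 14), (3, 17), (3, 30), (4, 1), (4, 14), (4, 17), (4, 30), (11, 1), (11, 14), (11, 17), (11, 30), (12, 1), (12, 14), (12, 17), (12, 30), (19, 1), (19, 14), (19, 17), (19, 30), (20, 1), (20, 14), (20, 17), (20, 30), (27, 1), (27, 14), (27, 17), (27, 30), (28, 1), (28, 14), (28, 17), (28, 30)]

Answer: 32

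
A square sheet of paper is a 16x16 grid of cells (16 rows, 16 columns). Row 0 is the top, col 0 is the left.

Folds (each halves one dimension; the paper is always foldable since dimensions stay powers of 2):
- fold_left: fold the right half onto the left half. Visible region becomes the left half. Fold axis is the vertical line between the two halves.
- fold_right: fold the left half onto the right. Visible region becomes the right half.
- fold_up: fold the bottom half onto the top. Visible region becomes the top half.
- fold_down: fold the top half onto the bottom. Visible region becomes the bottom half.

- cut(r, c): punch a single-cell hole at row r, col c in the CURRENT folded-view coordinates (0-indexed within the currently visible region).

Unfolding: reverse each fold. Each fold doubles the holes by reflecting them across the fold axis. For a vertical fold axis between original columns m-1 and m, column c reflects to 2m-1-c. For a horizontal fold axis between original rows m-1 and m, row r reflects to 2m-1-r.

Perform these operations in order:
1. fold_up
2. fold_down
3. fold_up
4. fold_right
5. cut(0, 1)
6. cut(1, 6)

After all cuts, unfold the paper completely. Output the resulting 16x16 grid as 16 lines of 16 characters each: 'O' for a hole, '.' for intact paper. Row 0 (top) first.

Answer: ......O..O......
.O............O.
.O............O.
......O..O......
......O..O......
.O............O.
.O............O.
......O..O......
......O..O......
.O............O.
.O............O.
......O..O......
......O..O......
.O............O.
.O............O.
......O..O......

Derivation:
Op 1 fold_up: fold axis h@8; visible region now rows[0,8) x cols[0,16) = 8x16
Op 2 fold_down: fold axis h@4; visible region now rows[4,8) x cols[0,16) = 4x16
Op 3 fold_up: fold axis h@6; visible region now rows[4,6) x cols[0,16) = 2x16
Op 4 fold_right: fold axis v@8; visible region now rows[4,6) x cols[8,16) = 2x8
Op 5 cut(0, 1): punch at orig (4,9); cuts so far [(4, 9)]; region rows[4,6) x cols[8,16) = 2x8
Op 6 cut(1, 6): punch at orig (5,14); cuts so far [(4, 9), (5, 14)]; region rows[4,6) x cols[8,16) = 2x8
Unfold 1 (reflect across v@8): 4 holes -> [(4, 6), (4, 9), (5, 1), (5, 14)]
Unfold 2 (reflect across h@6): 8 holes -> [(4, 6), (4, 9), (5, 1), (5, 14), (6, 1), (6, 14), (7, 6), (7, 9)]
Unfold 3 (reflect across h@4): 16 holes -> [(0, 6), (0, 9), (1, 1), (1, 14), (2, 1), (2, 14), (3, 6), (3, 9), (4, 6), (4, 9), (5, 1), (5, 14), (6, 1), (6, 14), (7, 6), (7, 9)]
Unfold 4 (reflect across h@8): 32 holes -> [(0, 6), (0, 9), (1, 1), (1, 14), (2, 1), (2, 14), (3, 6), (3, 9), (4, 6), (4, 9), (5, 1), (5, 14), (6, 1), (6, 14), (7, 6), (7, 9), (8, 6), (8, 9), (9, 1), (9, 14), (10, 1), (10, 14), (11, 6), (11, 9), (12, 6), (12, 9), (13, 1), (13, 14), (14, 1), (14, 14), (15, 6), (15, 9)]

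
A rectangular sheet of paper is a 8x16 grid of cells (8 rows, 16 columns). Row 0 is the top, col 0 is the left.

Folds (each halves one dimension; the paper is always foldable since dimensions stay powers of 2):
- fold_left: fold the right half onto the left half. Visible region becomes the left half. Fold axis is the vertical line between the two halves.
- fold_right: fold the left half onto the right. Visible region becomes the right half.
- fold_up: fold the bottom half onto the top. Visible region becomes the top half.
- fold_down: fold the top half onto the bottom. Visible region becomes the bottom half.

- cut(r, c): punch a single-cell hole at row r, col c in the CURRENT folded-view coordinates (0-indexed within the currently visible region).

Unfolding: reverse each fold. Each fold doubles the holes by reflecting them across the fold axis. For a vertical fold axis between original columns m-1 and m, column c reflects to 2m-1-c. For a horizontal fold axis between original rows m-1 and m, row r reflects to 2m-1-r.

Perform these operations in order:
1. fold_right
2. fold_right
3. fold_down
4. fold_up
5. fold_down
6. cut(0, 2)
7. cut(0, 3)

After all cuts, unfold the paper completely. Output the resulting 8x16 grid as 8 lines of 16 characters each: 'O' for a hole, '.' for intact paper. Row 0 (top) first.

Answer: OO....OOOO....OO
OO....OOOO....OO
OO....OOOO....OO
OO....OOOO....OO
OO....OOOO....OO
OO....OOOO....OO
OO....OOOO....OO
OO....OOOO....OO

Derivation:
Op 1 fold_right: fold axis v@8; visible region now rows[0,8) x cols[8,16) = 8x8
Op 2 fold_right: fold axis v@12; visible region now rows[0,8) x cols[12,16) = 8x4
Op 3 fold_down: fold axis h@4; visible region now rows[4,8) x cols[12,16) = 4x4
Op 4 fold_up: fold axis h@6; visible region now rows[4,6) x cols[12,16) = 2x4
Op 5 fold_down: fold axis h@5; visible region now rows[5,6) x cols[12,16) = 1x4
Op 6 cut(0, 2): punch at orig (5,14); cuts so far [(5, 14)]; region rows[5,6) x cols[12,16) = 1x4
Op 7 cut(0, 3): punch at orig (5,15); cuts so far [(5, 14), (5, 15)]; region rows[5,6) x cols[12,16) = 1x4
Unfold 1 (reflect across h@5): 4 holes -> [(4, 14), (4, 15), (5, 14), (5, 15)]
Unfold 2 (reflect across h@6): 8 holes -> [(4, 14), (4, 15), (5, 14), (5, 15), (6, 14), (6, 15), (7, 14), (7, 15)]
Unfold 3 (reflect across h@4): 16 holes -> [(0, 14), (0, 15), (1, 14), (1, 15), (2, 14), (2, 15), (3, 14), (3, 15), (4, 14), (4, 15), (5, 14), (5, 15), (6, 14), (6, 15), (7, 14), (7, 15)]
Unfold 4 (reflect across v@12): 32 holes -> [(0, 8), (0, 9), (0, 14), (0, 15), (1, 8), (1, 9), (1, 14), (1, 15), (2, 8), (2, 9), (2, 14), (2, 15), (3, 8), (3, 9), (3, 14), (3, 15), (4, 8), (4, 9), (4, 14), (4, 15), (5, 8), (5, 9), (5, 14), (5, 15), (6, 8), (6, 9), (6, 14), (6, 15), (7, 8), (7, 9), (7, 14), (7, 15)]
Unfold 5 (reflect across v@8): 64 holes -> [(0, 0), (0, 1), (0, 6), (0, 7), (0, 8), (0, 9), (0, 14), (0, 15), (1, 0), (1, 1), (1, 6), (1, 7), (1, 8), (1, 9), (1, 14), (1, 15), (2, 0), (2, 1), (2, 6), (2, 7), (2, 8), (2, 9), (2, 14), (2, 15), (3, 0), (3, 1), (3, 6), (3, 7), (3, 8), (3, 9), (3, 14), (3, 15), (4, 0), (4, 1), (4, 6), (4, 7), (4, 8), (4, 9), (4, 14), (4, 15), (5, 0), (5, 1), (5, 6), (5, 7), (5, 8), (5, 9), (5, 14), (5, 15), (6, 0), (6, 1), (6, 6), (6, 7), (6, 8), (6, 9), (6, 14), (6, 15), (7, 0), (7, 1), (7, 6), (7, 7), (7, 8), (7, 9), (7, 14), (7, 15)]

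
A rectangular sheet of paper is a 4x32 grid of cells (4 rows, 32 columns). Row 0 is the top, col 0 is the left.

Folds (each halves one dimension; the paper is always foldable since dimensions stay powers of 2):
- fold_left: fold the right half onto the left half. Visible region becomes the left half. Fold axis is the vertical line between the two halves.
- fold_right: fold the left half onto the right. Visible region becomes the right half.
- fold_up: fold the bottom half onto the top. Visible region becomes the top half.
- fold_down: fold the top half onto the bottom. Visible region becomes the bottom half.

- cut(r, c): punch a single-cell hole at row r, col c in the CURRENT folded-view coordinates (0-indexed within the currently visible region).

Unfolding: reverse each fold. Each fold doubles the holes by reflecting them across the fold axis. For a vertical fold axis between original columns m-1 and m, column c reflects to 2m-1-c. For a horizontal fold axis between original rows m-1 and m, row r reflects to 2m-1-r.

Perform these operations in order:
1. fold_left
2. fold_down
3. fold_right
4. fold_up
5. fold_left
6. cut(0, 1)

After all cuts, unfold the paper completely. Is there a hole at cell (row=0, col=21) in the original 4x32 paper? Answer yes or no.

Answer: no

Derivation:
Op 1 fold_left: fold axis v@16; visible region now rows[0,4) x cols[0,16) = 4x16
Op 2 fold_down: fold axis h@2; visible region now rows[2,4) x cols[0,16) = 2x16
Op 3 fold_right: fold axis v@8; visible region now rows[2,4) x cols[8,16) = 2x8
Op 4 fold_up: fold axis h@3; visible region now rows[2,3) x cols[8,16) = 1x8
Op 5 fold_left: fold axis v@12; visible region now rows[2,3) x cols[8,12) = 1x4
Op 6 cut(0, 1): punch at orig (2,9); cuts so far [(2, 9)]; region rows[2,3) x cols[8,12) = 1x4
Unfold 1 (reflect across v@12): 2 holes -> [(2, 9), (2, 14)]
Unfold 2 (reflect across h@3): 4 holes -> [(2, 9), (2, 14), (3, 9), (3, 14)]
Unfold 3 (reflect across v@8): 8 holes -> [(2, 1), (2, 6), (2, 9), (2, 14), (3, 1), (3, 6), (3, 9), (3, 14)]
Unfold 4 (reflect across h@2): 16 holes -> [(0, 1), (0, 6), (0, 9), (0, 14), (1, 1), (1, 6), (1, 9), (1, 14), (2, 1), (2, 6), (2, 9), (2, 14), (3, 1), (3, 6), (3, 9), (3, 14)]
Unfold 5 (reflect across v@16): 32 holes -> [(0, 1), (0, 6), (0, 9), (0, 14), (0, 17), (0, 22), (0, 25), (0, 30), (1, 1), (1, 6), (1, 9), (1, 14), (1, 17), (1, 22), (1, 25), (1, 30), (2, 1), (2, 6), (2, 9), (2, 14), (2, 17), (2, 22), (2, 25), (2, 30), (3, 1), (3, 6), (3, 9), (3, 14), (3, 17), (3, 22), (3, 25), (3, 30)]
Holes: [(0, 1), (0, 6), (0, 9), (0, 14), (0, 17), (0, 22), (0, 25), (0, 30), (1, 1), (1, 6), (1, 9), (1, 14), (1, 17), (1, 22), (1, 25), (1, 30), (2, 1), (2, 6), (2, 9), (2, 14), (2, 17), (2, 22), (2, 25), (2, 30), (3, 1), (3, 6), (3, 9), (3, 14), (3, 17), (3, 22), (3, 25), (3, 30)]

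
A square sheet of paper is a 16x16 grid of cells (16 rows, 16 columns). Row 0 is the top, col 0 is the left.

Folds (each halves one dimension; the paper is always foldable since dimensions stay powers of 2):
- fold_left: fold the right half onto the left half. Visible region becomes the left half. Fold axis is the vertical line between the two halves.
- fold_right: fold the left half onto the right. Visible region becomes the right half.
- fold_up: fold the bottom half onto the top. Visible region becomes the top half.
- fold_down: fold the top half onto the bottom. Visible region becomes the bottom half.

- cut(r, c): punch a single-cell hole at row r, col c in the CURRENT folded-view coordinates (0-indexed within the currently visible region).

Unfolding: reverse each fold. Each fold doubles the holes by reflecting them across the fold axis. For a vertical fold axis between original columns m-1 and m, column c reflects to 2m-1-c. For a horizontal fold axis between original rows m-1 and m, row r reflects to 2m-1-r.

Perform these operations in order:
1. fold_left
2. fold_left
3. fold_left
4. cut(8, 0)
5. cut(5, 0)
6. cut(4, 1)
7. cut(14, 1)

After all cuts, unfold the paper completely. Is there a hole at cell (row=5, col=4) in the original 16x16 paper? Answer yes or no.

Op 1 fold_left: fold axis v@8; visible region now rows[0,16) x cols[0,8) = 16x8
Op 2 fold_left: fold axis v@4; visible region now rows[0,16) x cols[0,4) = 16x4
Op 3 fold_left: fold axis v@2; visible region now rows[0,16) x cols[0,2) = 16x2
Op 4 cut(8, 0): punch at orig (8,0); cuts so far [(8, 0)]; region rows[0,16) x cols[0,2) = 16x2
Op 5 cut(5, 0): punch at orig (5,0); cuts so far [(5, 0), (8, 0)]; region rows[0,16) x cols[0,2) = 16x2
Op 6 cut(4, 1): punch at orig (4,1); cuts so far [(4, 1), (5, 0), (8, 0)]; region rows[0,16) x cols[0,2) = 16x2
Op 7 cut(14, 1): punch at orig (14,1); cuts so far [(4, 1), (5, 0), (8, 0), (14, 1)]; region rows[0,16) x cols[0,2) = 16x2
Unfold 1 (reflect across v@2): 8 holes -> [(4, 1), (4, 2), (5, 0), (5, 3), (8, 0), (8, 3), (14, 1), (14, 2)]
Unfold 2 (reflect across v@4): 16 holes -> [(4, 1), (4, 2), (4, 5), (4, 6), (5, 0), (5, 3), (5, 4), (5, 7), (8, 0), (8, 3), (8, 4), (8, 7), (14, 1), (14, 2), (14, 5), (14, 6)]
Unfold 3 (reflect across v@8): 32 holes -> [(4, 1), (4, 2), (4, 5), (4, 6), (4, 9), (4, 10), (4, 13), (4, 14), (5, 0), (5, 3), (5, 4), (5, 7), (5, 8), (5, 11), (5, 12), (5, 15), (8, 0), (8, 3), (8, 4), (8, 7), (8, 8), (8, 11), (8, 12), (8, 15), (14, 1), (14, 2), (14, 5), (14, 6), (14, 9), (14, 10), (14, 13), (14, 14)]
Holes: [(4, 1), (4, 2), (4, 5), (4, 6), (4, 9), (4, 10), (4, 13), (4, 14), (5, 0), (5, 3), (5, 4), (5, 7), (5, 8), (5, 11), (5, 12), (5, 15), (8, 0), (8, 3), (8, 4), (8, 7), (8, 8), (8, 11), (8, 12), (8, 15), (14, 1), (14, 2), (14, 5), (14, 6), (14, 9), (14, 10), (14, 13), (14, 14)]

Answer: yes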